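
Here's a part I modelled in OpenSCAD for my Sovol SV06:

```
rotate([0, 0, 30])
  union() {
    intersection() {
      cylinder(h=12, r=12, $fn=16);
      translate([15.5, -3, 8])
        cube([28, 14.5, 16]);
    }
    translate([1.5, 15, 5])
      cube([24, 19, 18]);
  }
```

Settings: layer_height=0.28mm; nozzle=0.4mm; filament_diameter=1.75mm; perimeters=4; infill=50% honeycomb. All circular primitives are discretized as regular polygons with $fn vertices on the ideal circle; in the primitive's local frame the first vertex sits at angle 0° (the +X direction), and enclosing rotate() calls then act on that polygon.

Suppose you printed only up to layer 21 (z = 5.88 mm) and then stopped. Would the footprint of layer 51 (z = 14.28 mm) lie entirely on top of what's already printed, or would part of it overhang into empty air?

Compare the two slices. At z = 5.88: the r=12 cylinder gives a regular 16-gon of circumradius 12 (constant along its height) (area = (16/2)·12.000²·sin(360°/16) = 440.85 mm²); the cube at (15.5, -3) is not intersected at this z (z outside [8, 24]); After intersecting: at least one operand is absent at this height, so nothing remains; the cube at (1.5, 15) (footprint 24×19) is included at this height (area 456.00 mm²); Taking the union: only the 24×19 cube at (1.5, 15) is present, so the union is just that shape — area = 456.00 mm²; (rotated 30° about Z; rotation is an isometry so areas/perimeters/island counts are preserved). At z = 14.28: the cylinder is not intersected at this z (z outside [0, 12]); the 28×14.5 cube at (15.5, -3) contributes its full rectangle (area 406.00 mm²); Keeping only the common overlap: at least one operand is absent at this height, so nothing remains; the cube at (1.5, 15) is present — its section is the full 24×19 rectangle (area 456.00 mm²); Taking the union: only the 24×19 cube at (1.5, 15) is present, so the union is just that shape — area = 456.00 mm²; (whole slice rotated 30° about Z — lengths, areas and connectivity unchanged). Checking containment: the cross-section at z = 14.28 is a subset of the cross-section at z = 5.88.

entirely on top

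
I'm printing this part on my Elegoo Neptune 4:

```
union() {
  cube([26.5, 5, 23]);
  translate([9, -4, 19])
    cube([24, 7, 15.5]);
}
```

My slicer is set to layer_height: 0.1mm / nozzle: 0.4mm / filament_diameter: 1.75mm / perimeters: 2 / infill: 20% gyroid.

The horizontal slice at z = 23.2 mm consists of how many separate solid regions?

1

At z = 23.2 mm: the cube does not reach this height (z outside [0, 23]); the cube at (9, -4) (footprint 24×7) is included at this height; Merging all regions: only the 24×7 cube at (9, -4) is present, so the union is just that shape — 1 connected region. The result has 1 disconnected region.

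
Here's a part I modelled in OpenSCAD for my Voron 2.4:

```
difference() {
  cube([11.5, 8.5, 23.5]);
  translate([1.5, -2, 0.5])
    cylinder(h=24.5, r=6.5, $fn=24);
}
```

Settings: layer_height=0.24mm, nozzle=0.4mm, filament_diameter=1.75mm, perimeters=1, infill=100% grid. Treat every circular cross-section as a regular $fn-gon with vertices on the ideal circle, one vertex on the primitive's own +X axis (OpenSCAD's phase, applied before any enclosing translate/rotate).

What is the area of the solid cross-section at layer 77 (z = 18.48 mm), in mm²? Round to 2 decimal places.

71.07 mm²

At z = 18.48 mm: the 11.5×8.5 cube contributes its full rectangle (area 97.75 mm²); the cylinder at (1.5, -2): section is a regular 24-gon, circumradius r=6.5 (area = (24/2)·6.500²·sin(360°/24) = 131.22 mm²); After the difference (first − rest): starting from the 11.5×8.5 cube (97.75 mm²), the r=6.5 cylinder at (1.5, -2) partially overlaps it — only the 26.68 mm² overlap (of its 131.22 mm²) is removed, clipping the outline — area = 71.07 mm². Overall, the cross-section is a single solid region. Net area = 71.07 mm².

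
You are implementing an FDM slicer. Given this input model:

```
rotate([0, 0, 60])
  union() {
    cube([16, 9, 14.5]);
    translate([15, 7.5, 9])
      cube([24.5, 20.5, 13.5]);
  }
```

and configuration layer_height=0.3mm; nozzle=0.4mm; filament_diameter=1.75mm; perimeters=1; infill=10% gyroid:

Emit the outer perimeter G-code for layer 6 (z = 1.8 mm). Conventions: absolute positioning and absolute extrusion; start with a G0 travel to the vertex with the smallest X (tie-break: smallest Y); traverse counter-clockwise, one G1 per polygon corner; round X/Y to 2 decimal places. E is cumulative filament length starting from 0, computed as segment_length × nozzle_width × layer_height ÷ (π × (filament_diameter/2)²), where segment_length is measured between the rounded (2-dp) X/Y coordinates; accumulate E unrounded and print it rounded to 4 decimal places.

G0 X-7.79 Y4.50 Z1.80
G1 X0.00 Y0.00 E0.4488
G1 X8.00 Y13.86 E1.2472
G1 X0.21 Y18.36 E1.6961
G1 X-7.79 Y4.50 E2.4945

At z = 1.8 mm: the cube (footprint 16×9) is included at this height; the cube at (15, 7.5) does not reach this height (z outside [9, 22.5]); Combining (union): only the 16×9 cube is present, so the union is just that shape — 1 connected region; (whole slice rotated 60° about Z — lengths, areas and connectivity unchanged). The outline is a single polygon with 4 vertices. Extrusion per mm of travel: 0.4 × 0.3 / (π × 0.875²) = 0.049890. Accumulating E over each segment gives final E = 2.4945.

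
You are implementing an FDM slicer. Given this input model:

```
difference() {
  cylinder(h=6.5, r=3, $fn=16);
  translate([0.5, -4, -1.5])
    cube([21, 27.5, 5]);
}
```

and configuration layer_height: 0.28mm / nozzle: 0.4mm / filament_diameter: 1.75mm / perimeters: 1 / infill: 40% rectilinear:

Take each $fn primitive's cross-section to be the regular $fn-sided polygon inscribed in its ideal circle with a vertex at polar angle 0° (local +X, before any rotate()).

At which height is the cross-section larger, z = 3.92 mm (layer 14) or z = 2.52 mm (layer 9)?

layer 14 (z = 3.92 mm)

Layer 14 (z = 3.92): the r=3 cylinder gives a regular 16-gon of circumradius 3 (constant along its height) (area = (16/2)·3.000²·sin(360°/16) = 27.55 mm²); the cube at (0.5, -4) is absent (z outside [-1.5, 3.5]); Subtracting the remaining from the first: none of the subtracted shapes is present at this height, so the r=3 cylinder is unchanged — area = 27.55 mm². So its area = 27.55 mm². Layer 9 (z = 2.52): the r=3 cylinder contributes a regular 16-gon of circumradius 3 (area = (16/2)·3.000²·sin(360°/16) = 27.55 mm²); the 21×27.5 cube at (0.5, -4) contributes its full rectangle (area 577.50 mm²); After the difference (first − rest): starting from the r=3 cylinder (27.55 mm²), the 21×27.5 cube at (0.5, -4) partially overlaps it — only the 10.83 mm² overlap (of its 577.50 mm²) is removed, clipping the outline — area = 16.73 mm². So its area = 16.73 mm². Layer 14 is larger (27.55 vs 16.73 mm²).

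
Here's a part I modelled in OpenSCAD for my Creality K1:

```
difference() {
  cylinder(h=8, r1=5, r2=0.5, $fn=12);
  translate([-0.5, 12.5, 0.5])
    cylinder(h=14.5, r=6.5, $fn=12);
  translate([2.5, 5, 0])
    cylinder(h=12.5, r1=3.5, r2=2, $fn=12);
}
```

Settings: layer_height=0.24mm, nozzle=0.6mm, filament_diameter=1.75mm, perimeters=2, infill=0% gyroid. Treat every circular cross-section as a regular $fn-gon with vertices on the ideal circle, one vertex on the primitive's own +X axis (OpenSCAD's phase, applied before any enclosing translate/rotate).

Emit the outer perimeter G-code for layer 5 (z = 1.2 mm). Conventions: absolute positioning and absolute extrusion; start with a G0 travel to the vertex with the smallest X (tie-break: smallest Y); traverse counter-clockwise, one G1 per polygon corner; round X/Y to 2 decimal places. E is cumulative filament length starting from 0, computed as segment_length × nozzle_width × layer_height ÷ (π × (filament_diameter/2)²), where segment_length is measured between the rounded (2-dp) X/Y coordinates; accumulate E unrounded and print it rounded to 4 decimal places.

G0 X-4.33 Y0.00 Z1.20
G1 X-3.75 Y-2.16 E0.1339
G1 X-2.16 Y-3.75 E0.2685
G1 X0.00 Y-4.33 E0.4024
G1 X2.16 Y-3.75 E0.5363
G1 X3.75 Y-2.16 E0.6709
G1 X4.33 Y0.00 E0.8048
G1 X3.79 Y1.99 E0.9283
G1 X2.50 Y1.64 E1.0083
G1 X0.82 Y2.09 E1.1124
G1 X-0.41 Y3.32 E1.2166
G1 X-0.63 Y4.16 E1.2685
G1 X-2.16 Y3.75 E1.3634
G1 X-3.75 Y2.16 E1.4980
G1 X-4.33 Y0.00 E1.6319

At z = 1.2 mm: the cone: at t=0.150 of its height the radius interpolates to r₁+(r₂−r₁)t = 4.325, giving a regular 12-gon of that circumradius; the r=6.5 cylinder at (-0.5, 12.5) gives a regular 12-gon of circumradius 6.5 (constant along its height); the cone at (2.5, 5): at t=0.096 of its height the radius interpolates to r₁+(r₂−r₁)t = 3.356, giving a regular 12-gon of that circumradius; After the difference (first − rest): starting from the cone, the r=6.5 cylinder at (-0.5, 12.5) misses the remaining region (no effect); the cone at (2.5, 5) partially overlaps it — only the 6.52 mm² overlap (of its 33.79 mm²) is removed, clipping the outline — 1 connected region. The outline is a single polygon with 14 vertices. Extrusion per mm of travel: 0.6 × 0.24 / (π × 0.875²) = 0.059868. Accumulating E over each segment gives final E = 1.6319.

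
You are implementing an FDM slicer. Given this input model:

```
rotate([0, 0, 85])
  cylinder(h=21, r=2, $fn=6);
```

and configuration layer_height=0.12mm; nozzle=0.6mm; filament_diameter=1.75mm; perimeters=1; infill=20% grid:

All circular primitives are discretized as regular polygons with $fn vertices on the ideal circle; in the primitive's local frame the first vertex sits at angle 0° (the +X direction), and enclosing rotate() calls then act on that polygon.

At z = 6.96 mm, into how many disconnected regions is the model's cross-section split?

1

At z = 6.96 mm: the r=2 cylinder gives a regular 6-gon of circumradius 2 (constant along its height); (whole slice rotated 85° about Z — lengths, areas and connectivity unchanged). The result has 1 disconnected region.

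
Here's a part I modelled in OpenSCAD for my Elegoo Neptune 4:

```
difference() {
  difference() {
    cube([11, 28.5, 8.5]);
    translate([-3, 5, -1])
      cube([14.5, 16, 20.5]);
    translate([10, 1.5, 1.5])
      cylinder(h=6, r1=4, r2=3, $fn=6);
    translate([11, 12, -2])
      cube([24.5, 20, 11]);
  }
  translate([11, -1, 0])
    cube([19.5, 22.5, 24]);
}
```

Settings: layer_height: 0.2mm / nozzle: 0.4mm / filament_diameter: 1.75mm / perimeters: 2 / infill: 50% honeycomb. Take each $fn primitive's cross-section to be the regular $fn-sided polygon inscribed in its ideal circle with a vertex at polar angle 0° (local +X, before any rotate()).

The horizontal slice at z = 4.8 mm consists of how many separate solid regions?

At z = 4.8 mm: the cube (footprint 11×28.5) is included at this height; the cube at (-3, 5) is present — its section is the full 14.5×16 rectangle; the cone at (10, 1.5) contributes a regular 6-gon of circumradius 3.450 (interpolated between r1=4 and r2=3 at t=0.550); the cube at (11, 12) is present — its section is the full 24.5×20 rectangle; Subtracting the remaining from the first: starting from the 11×28.5 cube, the 14.5×16 cube at (-3, 5) partially overlaps it — only the 176.00 mm² overlap (of its 232.00 mm²) is removed, clipping the outline; the cone at (10, 1.5) partially overlaps it — only the 16.74 mm² overlap (of its 30.92 mm²) is removed, clipping the outline; the 24.5×20 cube at (11, 12) misses the remaining region (no effect) — 2 connected regions; the 19.5×22.5 cube at (11, -1) contributes its full rectangle; After the difference (first − rest): starting from that combined region, the 19.5×22.5 cube at (11, -1) misses the remaining region (no effect) — 2 connected regions. The result has 2 disconnected regions.

2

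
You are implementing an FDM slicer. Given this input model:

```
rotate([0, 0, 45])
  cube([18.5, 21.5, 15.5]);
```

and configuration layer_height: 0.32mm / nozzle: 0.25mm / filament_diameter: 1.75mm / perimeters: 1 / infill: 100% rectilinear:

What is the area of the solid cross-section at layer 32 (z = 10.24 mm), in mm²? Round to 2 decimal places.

397.75 mm²

At z = 10.24 mm: the 18.5×21.5 cube contributes its full rectangle (area 397.75 mm²); (whole slice rotated 45° about Z — lengths, areas and connectivity unchanged). Overall, the cross-section is a single solid region. Net area = 397.75 mm².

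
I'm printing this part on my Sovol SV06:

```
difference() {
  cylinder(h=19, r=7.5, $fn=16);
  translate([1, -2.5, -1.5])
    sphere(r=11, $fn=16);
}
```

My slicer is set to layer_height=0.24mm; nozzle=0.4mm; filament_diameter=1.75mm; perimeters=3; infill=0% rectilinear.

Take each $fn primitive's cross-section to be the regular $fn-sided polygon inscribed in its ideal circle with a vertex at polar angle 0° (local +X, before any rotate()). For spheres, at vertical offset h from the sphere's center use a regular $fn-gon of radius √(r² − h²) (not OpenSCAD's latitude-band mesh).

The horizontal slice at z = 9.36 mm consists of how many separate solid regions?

1

At z = 9.36 mm: the cylinder: section is a regular 16-gon, circumradius r=7.5; the r=11 sphere at (1, -2.5) slices to a regular 16-gon of circumradius 1.749 (√(r²−h²) with h=10.86 from center); Subtracting the remaining from the first: starting from the r=7.5 cylinder, the r=11 sphere at (1, -2.5) lies wholly inside it (removes its full 9.37 mm² and its 10.92 mm outline becomes a hole wall) — 1 connected region with 1 hole. The result has 1 disconnected region.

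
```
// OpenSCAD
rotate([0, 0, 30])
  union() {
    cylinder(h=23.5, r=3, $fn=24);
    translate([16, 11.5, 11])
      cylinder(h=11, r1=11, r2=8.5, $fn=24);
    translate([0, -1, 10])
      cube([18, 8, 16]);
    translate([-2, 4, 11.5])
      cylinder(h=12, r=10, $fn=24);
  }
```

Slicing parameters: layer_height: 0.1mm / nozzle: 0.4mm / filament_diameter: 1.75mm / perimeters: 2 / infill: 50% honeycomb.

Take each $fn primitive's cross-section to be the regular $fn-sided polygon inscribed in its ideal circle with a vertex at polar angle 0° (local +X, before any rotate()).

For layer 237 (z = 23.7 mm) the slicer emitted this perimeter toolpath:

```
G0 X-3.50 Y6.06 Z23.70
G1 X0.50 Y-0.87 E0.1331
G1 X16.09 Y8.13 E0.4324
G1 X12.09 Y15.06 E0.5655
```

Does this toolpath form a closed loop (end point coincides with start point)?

no

Start point (G0): (-3.50, 6.06). End point (last G1): the path does not return to the start — open.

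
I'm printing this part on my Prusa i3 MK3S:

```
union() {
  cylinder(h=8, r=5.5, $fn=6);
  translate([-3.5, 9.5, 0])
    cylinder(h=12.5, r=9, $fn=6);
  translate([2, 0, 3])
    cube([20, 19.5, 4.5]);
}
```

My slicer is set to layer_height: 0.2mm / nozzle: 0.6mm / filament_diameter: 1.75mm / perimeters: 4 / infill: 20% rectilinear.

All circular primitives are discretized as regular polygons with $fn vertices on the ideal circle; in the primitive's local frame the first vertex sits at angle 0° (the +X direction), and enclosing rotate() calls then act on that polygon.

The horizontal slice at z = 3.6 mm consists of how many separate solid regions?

1

At z = 3.6 mm: the r=5.5 cylinder contributes a regular 6-gon of circumradius 5.5; the cylinder at (-3.5, 9.5): section is a regular 6-gon, circumradius r=9; the cube at (2, 0) (footprint 20×19.5) is included at this height; Merging all regions: the regions partially overlap (shared area 47.69 mm²), so overlapping operands fuse into one piece — 1 connected region. The result has 1 disconnected region.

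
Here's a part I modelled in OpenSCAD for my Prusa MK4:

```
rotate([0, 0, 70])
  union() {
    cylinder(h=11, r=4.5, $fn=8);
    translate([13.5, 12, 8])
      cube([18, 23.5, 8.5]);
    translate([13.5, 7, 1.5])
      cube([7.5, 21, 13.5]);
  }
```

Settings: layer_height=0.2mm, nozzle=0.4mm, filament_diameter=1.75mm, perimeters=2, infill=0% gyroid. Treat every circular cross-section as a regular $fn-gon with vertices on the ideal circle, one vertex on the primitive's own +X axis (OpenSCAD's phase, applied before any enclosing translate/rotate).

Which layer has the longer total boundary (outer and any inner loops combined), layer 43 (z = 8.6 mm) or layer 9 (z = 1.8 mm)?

Layer 43 (z = 8.6): the cylinder: section is a regular 8-gon, circumradius r=4.5 (perimeter = 2·8·4.500·sin(180°/8) = 27.55 mm); the cube at (13.5, 12) is present — its section is the full 18×23.5 rectangle (perimeter 83.00 mm); the 7.5×21 cube at (13.5, 7) contributes its full rectangle (perimeter 57.00 mm); Merging all regions: the regions partially overlap (shared area 120.00 mm²), so the edge portions inside another operand are dropped and the merged outline is re-measured after clipping — boundary = 120.55 mm; (whole slice rotated 70° about Z — lengths, areas and connectivity unchanged). So its perimeter = 120.55 mm. Layer 9 (z = 1.8): the r=4.5 cylinder contributes a regular 8-gon of circumradius 4.5 (perimeter = 2·8·4.500·sin(180°/8) = 27.55 mm); the cube at (13.5, 12) is absent (z outside [8, 16.5]); the cube at (13.5, 7) (footprint 7.5×21) is included at this height (perimeter 57.00 mm); Combining (union): the 2 present regions are separate (no shared area or edge), so areas and boundary lengths simply add and each stays a separate island — boundary = 84.55 mm; (rotated 70° about Z; rotation is an isometry so areas/perimeters/island counts are preserved). So its perimeter = 84.55 mm. Layer 43 is larger (120.55 vs 84.55 mm).

layer 43 (z = 8.6 mm)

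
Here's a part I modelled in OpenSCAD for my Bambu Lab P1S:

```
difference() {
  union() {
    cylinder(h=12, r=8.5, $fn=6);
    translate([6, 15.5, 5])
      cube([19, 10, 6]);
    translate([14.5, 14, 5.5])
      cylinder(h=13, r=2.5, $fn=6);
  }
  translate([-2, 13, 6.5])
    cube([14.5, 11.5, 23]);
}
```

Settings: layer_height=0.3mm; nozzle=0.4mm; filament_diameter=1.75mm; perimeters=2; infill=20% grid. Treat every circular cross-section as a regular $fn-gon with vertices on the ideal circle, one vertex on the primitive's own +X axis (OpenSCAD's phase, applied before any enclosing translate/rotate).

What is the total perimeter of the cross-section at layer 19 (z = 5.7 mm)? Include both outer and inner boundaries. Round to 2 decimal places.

116.70 mm

At z = 5.7 mm: the r=8.5 cylinder contributes a regular 6-gon of circumradius 8.5 (perimeter = 2·6·8.500·sin(180°/6) = 51.00 mm); the cube at (6, 15.5) is present — its section is the full 19×10 rectangle (perimeter 58.00 mm); the r=2.5 cylinder at (14.5, 14) contributes a regular 6-gon of circumradius 2.5 (perimeter = 2·6·2.500·sin(180°/6) = 15.00 mm); Taking the union: the regions partially overlap (shared area 1.92 mm²), so the edge portions inside another operand are dropped and the merged outline is re-measured after clipping — boundary = 116.70 mm; the cube at (-2, 13) is not intersected at this z (z outside [6.5, 29.5]); After the difference (first − rest): none of the subtracted shapes is present at this height, so that combined region is unchanged — boundary = 116.70 mm. Overall, the cross-section has 2 separate islands. Total boundary length (outer) = 116.70 mm.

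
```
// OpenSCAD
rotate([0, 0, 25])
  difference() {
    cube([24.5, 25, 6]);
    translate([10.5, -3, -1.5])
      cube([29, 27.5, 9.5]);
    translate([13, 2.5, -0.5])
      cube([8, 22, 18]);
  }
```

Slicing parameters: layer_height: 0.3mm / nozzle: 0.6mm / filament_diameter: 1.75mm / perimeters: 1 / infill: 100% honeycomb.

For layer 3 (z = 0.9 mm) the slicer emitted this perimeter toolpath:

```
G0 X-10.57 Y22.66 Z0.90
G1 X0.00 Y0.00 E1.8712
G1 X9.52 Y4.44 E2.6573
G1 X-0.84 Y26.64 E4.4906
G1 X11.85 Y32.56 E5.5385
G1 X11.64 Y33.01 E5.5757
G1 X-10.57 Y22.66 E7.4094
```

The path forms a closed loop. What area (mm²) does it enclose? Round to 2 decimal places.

Apply the shoelace formula to the sequence of (X, Y) vertices; enclosed area = 269.58 mm².

269.58 mm²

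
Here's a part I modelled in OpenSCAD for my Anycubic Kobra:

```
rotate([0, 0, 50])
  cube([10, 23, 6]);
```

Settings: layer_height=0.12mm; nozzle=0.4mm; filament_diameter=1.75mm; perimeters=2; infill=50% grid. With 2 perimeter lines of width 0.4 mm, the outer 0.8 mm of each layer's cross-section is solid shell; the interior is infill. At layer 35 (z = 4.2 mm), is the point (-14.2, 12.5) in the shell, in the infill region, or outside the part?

At z = 4.2 mm: the cube is present — its section is the full 10×23 rectangle; (whole slice rotated 50° about Z — lengths, areas and connectivity unchanged). Overall, the cross-section is a single solid region. Undo the 50° rotation: the query point maps to (0.448, 18.913) in the un-rotated model frame. The nearest boundary edge runs (0.00, 23.00)→(0.00, 0.00); distance from the point to it = 0.45 mm. The point is inside the cross-section, 0.45 mm from the nearest boundary — within the 0.8 mm shell band (2 × 0.4).

shell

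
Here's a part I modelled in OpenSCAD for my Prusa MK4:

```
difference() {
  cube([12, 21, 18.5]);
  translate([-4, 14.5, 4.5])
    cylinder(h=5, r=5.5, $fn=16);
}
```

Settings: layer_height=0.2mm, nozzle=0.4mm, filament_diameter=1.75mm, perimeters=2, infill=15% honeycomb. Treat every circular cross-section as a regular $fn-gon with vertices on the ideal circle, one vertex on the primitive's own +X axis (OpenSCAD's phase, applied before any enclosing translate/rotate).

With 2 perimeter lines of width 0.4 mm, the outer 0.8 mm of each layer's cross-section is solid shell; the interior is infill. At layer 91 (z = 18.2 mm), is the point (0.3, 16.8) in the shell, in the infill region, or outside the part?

shell

At z = 18.2 mm: the cube (footprint 12×21) is included at this height; the cylinder at (-4, 14.5) does not reach this height (z outside [4.5, 9.5]); Subtracting the remaining from the first: none of the subtracted shapes is present at this height, so the 12×21 cube is unchanged — 1 connected region. Overall, the cross-section is a single solid region. The nearest boundary edge runs (0.00, 21.00)→(0.00, 0.00); distance from the point to it = 0.30 mm. The point is inside the cross-section, 0.30 mm from the nearest boundary — within the 0.8 mm shell band (2 × 0.4).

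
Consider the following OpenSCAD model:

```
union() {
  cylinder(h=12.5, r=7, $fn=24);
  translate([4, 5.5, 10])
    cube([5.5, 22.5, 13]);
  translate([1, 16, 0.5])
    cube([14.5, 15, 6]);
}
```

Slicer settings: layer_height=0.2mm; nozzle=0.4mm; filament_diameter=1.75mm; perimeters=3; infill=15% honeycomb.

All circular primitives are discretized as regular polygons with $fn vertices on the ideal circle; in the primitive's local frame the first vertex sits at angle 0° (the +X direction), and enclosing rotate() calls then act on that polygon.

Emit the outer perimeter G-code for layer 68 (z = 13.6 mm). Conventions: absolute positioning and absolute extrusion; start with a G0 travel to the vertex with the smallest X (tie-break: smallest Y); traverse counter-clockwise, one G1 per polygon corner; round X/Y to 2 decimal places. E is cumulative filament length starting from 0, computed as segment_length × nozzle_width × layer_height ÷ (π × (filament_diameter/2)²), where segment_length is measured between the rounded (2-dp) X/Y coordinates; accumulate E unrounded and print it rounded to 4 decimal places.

At z = 13.6 mm: the cylinder does not reach this height (z outside [0, 12.5]); the cube at (4, 5.5) is present — its section is the full 5.5×22.5 rectangle; the cube at (1, 16) does not reach this height (z outside [0.5, 6.5]); Merging all regions: only the 5.5×22.5 cube at (4, 5.5) is present, so the union is just that shape — 1 connected region. The outline is a single polygon with 4 vertices. Extrusion per mm of travel: 0.4 × 0.2 / (π × 0.875²) = 0.033260. Accumulating E over each segment gives final E = 1.8626.

G0 X4.00 Y5.50 Z13.60
G1 X9.50 Y5.50 E0.1829
G1 X9.50 Y28.00 E0.9313
G1 X4.00 Y28.00 E1.1142
G1 X4.00 Y5.50 E1.8626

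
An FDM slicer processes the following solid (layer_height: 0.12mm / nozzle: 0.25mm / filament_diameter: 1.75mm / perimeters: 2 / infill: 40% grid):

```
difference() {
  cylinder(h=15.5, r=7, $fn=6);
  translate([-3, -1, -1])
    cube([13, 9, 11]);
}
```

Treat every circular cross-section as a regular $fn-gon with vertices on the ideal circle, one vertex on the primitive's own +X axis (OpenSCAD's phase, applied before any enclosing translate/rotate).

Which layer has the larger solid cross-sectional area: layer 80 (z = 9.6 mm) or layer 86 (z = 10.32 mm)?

layer 86 (z = 10.32 mm)

Layer 80 (z = 9.6): the cylinder: section is a regular 6-gon, circumradius r=7 (area = (6/2)·7.000²·sin(360°/6) = 127.31 mm²); the cube at (-3, -1) is present — its section is the full 13×9 rectangle (area 117.00 mm²); After the difference (first − rest): starting from the r=7 cylinder (127.31 mm²), the 13×9 cube at (-3, -1) partially overlaps it — only the 59.72 mm² overlap (of its 117.00 mm²) is removed, clipping the outline — area = 67.58 mm². So its area = 67.58 mm². Layer 86 (z = 10.32): the cylinder: section is a regular 6-gon, circumradius r=7 (area = (6/2)·7.000²·sin(360°/6) = 127.31 mm²); the cube at (-3, -1) is not intersected at this z (z outside [-1, 10]); Subtracting the remaining from the first: none of the subtracted shapes is present at this height, so the r=7 cylinder is unchanged — area = 127.31 mm². So its area = 127.31 mm². Layer 86 is larger (127.31 vs 67.58 mm²).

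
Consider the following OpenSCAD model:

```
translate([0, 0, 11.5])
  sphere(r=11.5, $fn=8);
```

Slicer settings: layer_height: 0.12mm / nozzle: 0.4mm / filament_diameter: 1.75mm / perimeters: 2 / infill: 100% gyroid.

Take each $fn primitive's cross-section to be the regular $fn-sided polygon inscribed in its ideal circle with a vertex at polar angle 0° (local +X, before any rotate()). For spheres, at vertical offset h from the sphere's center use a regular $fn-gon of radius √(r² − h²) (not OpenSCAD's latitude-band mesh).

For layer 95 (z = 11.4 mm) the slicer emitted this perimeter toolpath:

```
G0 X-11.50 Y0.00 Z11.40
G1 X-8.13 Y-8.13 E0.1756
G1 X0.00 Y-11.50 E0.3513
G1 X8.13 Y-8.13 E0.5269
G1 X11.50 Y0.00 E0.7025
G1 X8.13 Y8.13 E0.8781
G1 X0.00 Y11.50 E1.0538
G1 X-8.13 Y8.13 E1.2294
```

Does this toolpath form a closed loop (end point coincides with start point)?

Start point (G0): (-11.50, 0.00). End point (last G1): the path does not return to the start — open.

no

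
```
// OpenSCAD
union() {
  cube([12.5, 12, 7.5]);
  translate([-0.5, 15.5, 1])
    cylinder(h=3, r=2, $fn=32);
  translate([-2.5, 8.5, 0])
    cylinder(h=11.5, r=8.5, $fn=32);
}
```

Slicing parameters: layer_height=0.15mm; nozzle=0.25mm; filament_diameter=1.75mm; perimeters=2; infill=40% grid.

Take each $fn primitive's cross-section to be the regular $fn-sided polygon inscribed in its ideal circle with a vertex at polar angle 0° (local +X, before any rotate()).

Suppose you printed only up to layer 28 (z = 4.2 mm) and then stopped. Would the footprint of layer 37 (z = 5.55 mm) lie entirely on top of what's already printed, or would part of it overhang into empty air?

entirely on top

Compare the two slices. At z = 4.2: the 12.5×12 cube contributes its full rectangle (area 150.00 mm²); the cylinder at (-0.5, 15.5) is absent (z outside [1, 4]); the r=8.5 cylinder at (-2.5, 8.5) contributes a regular 32-gon of circumradius 8.5 (area = (32/2)·8.500²·sin(360°/32) = 225.52 mm²); Merging all regions: the regions partially overlap — summed areas 375.52 mm² minus the doubly-counted overlap 55.55 mm² gives 319.97 mm² — area = 319.97 mm². At z = 5.55: the cube is present — its section is the full 12.5×12 rectangle (area 150.00 mm²); the cylinder at (-0.5, 15.5) does not reach this height (z outside [1, 4]); the cylinder at (-2.5, 8.5): section is a regular 32-gon, circumradius r=8.5 (area = (32/2)·8.500²·sin(360°/32) = 225.52 mm²); Merging all regions: the regions partially overlap — summed areas 375.52 mm² minus the doubly-counted overlap 55.55 mm² gives 319.97 mm² — area = 319.97 mm². Checking containment: the cross-section at z = 5.55 is a subset of the cross-section at z = 4.2.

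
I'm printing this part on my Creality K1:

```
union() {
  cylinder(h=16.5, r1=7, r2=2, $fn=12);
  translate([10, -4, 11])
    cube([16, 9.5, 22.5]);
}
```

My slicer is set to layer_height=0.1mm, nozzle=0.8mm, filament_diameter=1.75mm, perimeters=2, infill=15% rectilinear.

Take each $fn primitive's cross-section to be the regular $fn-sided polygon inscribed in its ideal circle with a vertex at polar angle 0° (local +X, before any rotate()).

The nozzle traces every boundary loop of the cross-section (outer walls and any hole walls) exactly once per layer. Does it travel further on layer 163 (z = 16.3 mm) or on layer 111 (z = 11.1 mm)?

layer 111 (z = 11.1 mm)

Layer 163 (z = 16.3): the cone contributes a regular 12-gon of circumradius 2.061 (interpolated between r1=7 and r2=2 at t=0.988) (perimeter = 2·12·2.061·sin(180°/12) = 12.80 mm); the cube at (10, -4) (footprint 16×9.5) is included at this height (perimeter 51.00 mm); Taking the union: the 2 present regions are separate (no shared area or edge), so areas and boundary lengths simply add and each stays a separate island — boundary = 63.80 mm. So its perimeter = 63.80 mm. Layer 111 (z = 11.1): the cone (r1=7→r2=2) has section circumradius 3.636 here — a regular 12-gon (perimeter = 2·12·3.636·sin(180°/12) = 22.59 mm); the cube at (10, -4) (footprint 16×9.5) is included at this height (perimeter 51.00 mm); Merging all regions: the 2 present regions are separate (no shared area or edge), so areas and boundary lengths simply add and each stays a separate island — boundary = 73.59 mm. So its perimeter = 73.59 mm. Layer 111 is larger (73.59 vs 63.80 mm).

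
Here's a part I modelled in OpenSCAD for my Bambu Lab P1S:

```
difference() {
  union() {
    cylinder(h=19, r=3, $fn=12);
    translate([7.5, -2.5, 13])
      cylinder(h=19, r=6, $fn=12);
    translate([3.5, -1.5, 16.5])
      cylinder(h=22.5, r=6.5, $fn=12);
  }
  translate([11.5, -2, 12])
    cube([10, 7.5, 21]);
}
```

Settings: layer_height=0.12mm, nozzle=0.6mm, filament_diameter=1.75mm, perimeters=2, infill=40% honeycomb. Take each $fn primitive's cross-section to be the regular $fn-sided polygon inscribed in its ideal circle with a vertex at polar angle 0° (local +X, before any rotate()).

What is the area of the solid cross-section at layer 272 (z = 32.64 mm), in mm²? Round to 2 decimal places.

126.75 mm²

At z = 32.64 mm: the cylinder is absent (z outside [0, 19]); the cylinder at (7.5, -2.5) does not reach this height (z outside [13, 32]); the r=6.5 cylinder at (3.5, -1.5) gives a regular 12-gon of circumradius 6.5 (constant along its height) (area = (12/2)·6.500²·sin(360°/12) = 126.75 mm²); Merging all regions: only the r=6.5 cylinder at (3.5, -1.5) is present, so the union is just that shape — area = 126.75 mm²; the cube at (11.5, -2) (footprint 10×7.5) is included at this height (area 75.00 mm²); Subtracting the remaining from the first: starting from the result so far (126.75 mm²), the 10×7.5 cube at (11.5, -2) misses the remaining region (no effect) — area = 126.75 mm². Overall, the cross-section is a single solid region. Net area = 126.75 mm².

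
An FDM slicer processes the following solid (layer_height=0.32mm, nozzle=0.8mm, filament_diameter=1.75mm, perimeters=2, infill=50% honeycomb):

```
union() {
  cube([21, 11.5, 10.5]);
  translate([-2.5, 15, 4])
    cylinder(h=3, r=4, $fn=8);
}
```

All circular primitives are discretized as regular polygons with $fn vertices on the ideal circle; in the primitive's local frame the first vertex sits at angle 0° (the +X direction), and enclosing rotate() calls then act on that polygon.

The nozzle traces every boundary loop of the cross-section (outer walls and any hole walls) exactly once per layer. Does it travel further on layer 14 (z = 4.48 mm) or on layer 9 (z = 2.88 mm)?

Layer 14 (z = 4.48): the cube (footprint 21×11.5) is included at this height (perimeter 65.00 mm); the r=4 cylinder at (-2.5, 15) contributes a regular 8-gon of circumradius 4 (perimeter = 2·8·4.000·sin(180°/8) = 24.49 mm); Merging all regions: the 2 present regions are separate (no shared area or edge), so areas and boundary lengths simply add and each stays a separate island — boundary = 89.49 mm. So its perimeter = 89.49 mm. Layer 9 (z = 2.88): the 21×11.5 cube contributes its full rectangle (perimeter 65.00 mm); the cylinder at (-2.5, 15) is not intersected at this z (z outside [4, 7]); Combining (union): only the 21×11.5 cube is present, so the union is just that shape — boundary = 65.00 mm. So its perimeter = 65.00 mm. Layer 14 is larger (89.49 vs 65.00 mm).

layer 14 (z = 4.48 mm)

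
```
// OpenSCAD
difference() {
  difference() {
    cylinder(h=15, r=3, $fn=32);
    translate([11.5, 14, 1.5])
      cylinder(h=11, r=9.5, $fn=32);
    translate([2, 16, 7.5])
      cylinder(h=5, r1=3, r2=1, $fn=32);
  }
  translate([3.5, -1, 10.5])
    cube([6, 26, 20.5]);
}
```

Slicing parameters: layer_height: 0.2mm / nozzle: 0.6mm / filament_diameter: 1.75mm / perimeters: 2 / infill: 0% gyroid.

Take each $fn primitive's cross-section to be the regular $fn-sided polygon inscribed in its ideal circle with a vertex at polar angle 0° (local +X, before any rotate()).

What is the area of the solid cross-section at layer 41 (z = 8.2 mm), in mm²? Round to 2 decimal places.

At z = 8.2 mm: the r=3 cylinder contributes a regular 32-gon of circumradius 3 (area = (32/2)·3.000²·sin(360°/32) = 28.09 mm²); the cylinder at (11.5, 14): section is a regular 32-gon, circumradius r=9.5 (area = (32/2)·9.500²·sin(360°/32) = 281.71 mm²); the cone at (2, 16) (r1=3→r2=1) has section circumradius 2.720 here — a regular 32-gon (area = (32/2)·2.720²·sin(360°/32) = 23.09 mm²); After the difference (first − rest): starting from the r=3 cylinder (28.09 mm²), the r=9.5 cylinder at (11.5, 14) misses the remaining region (no effect); the cone at (2, 16) misses the remaining region (no effect) — area = 28.09 mm²; the cube at (3.5, -1) is absent (z outside [10.5, 31]); Subtracting the remaining from the first: none of the subtracted shapes is present at this height, so the result so far is unchanged — area = 28.09 mm². Overall, the cross-section is a single solid region. Net area = 28.09 mm².

28.09 mm²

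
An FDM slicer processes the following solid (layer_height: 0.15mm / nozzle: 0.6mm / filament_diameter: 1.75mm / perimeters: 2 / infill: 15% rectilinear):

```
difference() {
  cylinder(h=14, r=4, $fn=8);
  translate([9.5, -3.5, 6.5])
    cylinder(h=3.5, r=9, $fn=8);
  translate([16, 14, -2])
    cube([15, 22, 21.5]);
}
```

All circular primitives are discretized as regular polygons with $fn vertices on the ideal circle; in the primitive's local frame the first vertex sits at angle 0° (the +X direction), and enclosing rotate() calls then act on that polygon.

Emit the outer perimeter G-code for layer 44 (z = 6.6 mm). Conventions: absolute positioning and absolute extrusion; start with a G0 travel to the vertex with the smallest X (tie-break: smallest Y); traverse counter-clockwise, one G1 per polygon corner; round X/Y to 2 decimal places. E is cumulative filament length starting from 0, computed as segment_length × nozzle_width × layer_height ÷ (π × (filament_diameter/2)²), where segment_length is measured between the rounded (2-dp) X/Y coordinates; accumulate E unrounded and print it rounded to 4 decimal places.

G0 X-4.00 Y0.00 Z6.60
G1 X-2.83 Y-2.83 E0.1146
G1 X0.00 Y-4.00 E0.2292
G1 X0.60 Y-3.75 E0.2535
G1 X0.50 Y-3.50 E0.2636
G1 X2.97 Y2.47 E0.5053
G1 X2.83 Y2.83 E0.5198
G1 X0.00 Y4.00 E0.6344
G1 X-2.83 Y2.83 E0.7489
G1 X-4.00 Y0.00 E0.8635

At z = 6.6 mm: the r=4 cylinder gives a regular 8-gon of circumradius 4 (constant along its height); the cylinder at (9.5, -3.5): section is a regular 8-gon, circumradius r=9; the 15×22 cube at (16, 14) contributes its full rectangle; After the difference (first − rest): starting from the r=4 cylinder, the r=9 cylinder at (9.5, -3.5) partially overlaps it — only the 9.35 mm² overlap (of its 229.10 mm²) is removed, clipping the outline; the 15×22 cube at (16, 14) misses the remaining region (no effect) — 1 connected region. The outline is a single polygon with 9 vertices. Extrusion per mm of travel: 0.6 × 0.15 / (π × 0.875²) = 0.037418. Accumulating E over each segment gives final E = 0.8635.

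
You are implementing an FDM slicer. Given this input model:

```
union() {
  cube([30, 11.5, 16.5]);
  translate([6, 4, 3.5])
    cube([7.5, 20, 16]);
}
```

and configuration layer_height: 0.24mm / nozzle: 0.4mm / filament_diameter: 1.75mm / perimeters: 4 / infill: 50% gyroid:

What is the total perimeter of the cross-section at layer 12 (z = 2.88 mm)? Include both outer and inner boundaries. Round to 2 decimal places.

At z = 2.88 mm: the cube is present — its section is the full 30×11.5 rectangle (perimeter 83.00 mm); the cube at (6, 4) does not reach this height (z outside [3.5, 19.5]); Merging all regions: only the 30×11.5 cube is present, so the union is just that shape — boundary = 83.00 mm. Overall, the cross-section is a single solid region. Total boundary length (outer) = 83.00 mm.

83.00 mm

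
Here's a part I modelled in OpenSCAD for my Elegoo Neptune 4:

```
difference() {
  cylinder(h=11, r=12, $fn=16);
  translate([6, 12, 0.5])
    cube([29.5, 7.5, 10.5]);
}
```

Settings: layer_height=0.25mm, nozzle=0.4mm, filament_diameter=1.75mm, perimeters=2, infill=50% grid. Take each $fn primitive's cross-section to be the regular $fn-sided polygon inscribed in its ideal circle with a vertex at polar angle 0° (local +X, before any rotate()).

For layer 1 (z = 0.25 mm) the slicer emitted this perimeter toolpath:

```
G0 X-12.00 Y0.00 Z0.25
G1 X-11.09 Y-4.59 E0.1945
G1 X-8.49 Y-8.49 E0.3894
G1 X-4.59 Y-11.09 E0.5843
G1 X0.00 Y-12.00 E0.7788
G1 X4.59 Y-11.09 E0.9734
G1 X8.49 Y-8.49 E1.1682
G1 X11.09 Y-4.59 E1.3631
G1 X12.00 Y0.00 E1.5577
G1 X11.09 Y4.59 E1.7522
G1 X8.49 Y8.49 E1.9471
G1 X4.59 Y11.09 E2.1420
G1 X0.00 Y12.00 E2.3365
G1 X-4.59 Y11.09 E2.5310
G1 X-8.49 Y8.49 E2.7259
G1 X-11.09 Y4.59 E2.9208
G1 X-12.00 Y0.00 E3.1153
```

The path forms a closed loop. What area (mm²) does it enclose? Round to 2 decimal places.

Apply the shoelace formula to the sequence of (X, Y) vertices; enclosed area = 441.06 mm².

441.06 mm²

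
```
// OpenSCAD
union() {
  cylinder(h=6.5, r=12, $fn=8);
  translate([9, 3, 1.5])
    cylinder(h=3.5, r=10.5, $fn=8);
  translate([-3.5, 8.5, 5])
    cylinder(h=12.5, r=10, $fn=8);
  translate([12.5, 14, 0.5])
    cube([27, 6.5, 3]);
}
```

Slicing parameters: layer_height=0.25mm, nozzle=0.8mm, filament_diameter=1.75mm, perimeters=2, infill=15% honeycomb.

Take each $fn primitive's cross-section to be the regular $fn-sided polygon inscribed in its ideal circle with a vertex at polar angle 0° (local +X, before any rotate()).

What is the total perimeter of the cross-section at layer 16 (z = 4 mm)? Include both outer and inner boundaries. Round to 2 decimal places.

At z = 4 mm: the r=12 cylinder gives a regular 8-gon of circumradius 12 (constant along its height) (perimeter = 2·8·12.000·sin(180°/8) = 73.48 mm); the r=10.5 cylinder at (9, 3) contributes a regular 8-gon of circumradius 10.5 (perimeter = 2·8·10.500·sin(180°/8) = 64.29 mm); the cylinder at (-3.5, 8.5) is absent (z outside [5, 17.5]); the cube at (12.5, 14) does not reach this height (z outside [0.5, 3.5]); Taking the union: the regions partially overlap (shared area 160.87 mm²), so the edge portions inside another operand are dropped and the merged outline is re-measured after clipping — boundary = 89.01 mm. Overall, the cross-section is a single solid region. Total boundary length (outer) = 89.01 mm.

89.01 mm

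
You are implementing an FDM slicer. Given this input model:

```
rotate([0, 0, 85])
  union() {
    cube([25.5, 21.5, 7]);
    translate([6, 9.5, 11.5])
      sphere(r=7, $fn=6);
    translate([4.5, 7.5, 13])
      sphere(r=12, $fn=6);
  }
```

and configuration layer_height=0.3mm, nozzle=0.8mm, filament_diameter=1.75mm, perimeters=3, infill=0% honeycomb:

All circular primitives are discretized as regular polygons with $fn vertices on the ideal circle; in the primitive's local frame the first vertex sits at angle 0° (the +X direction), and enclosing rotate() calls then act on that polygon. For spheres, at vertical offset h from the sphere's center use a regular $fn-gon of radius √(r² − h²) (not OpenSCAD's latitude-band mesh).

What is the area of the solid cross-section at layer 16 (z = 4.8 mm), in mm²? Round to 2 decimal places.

At z = 4.8 mm: the cube is present — its section is the full 25.5×21.5 rectangle (area 548.25 mm²); the r=7 sphere at (6, 9.5) slices to a regular 6-gon of circumradius 2.027 (√(r²−h²) with h=6.7 from center) (area = (6/2)·2.027²·sin(360°/6) = 10.68 mm²); the sphere at (4.5, 7.5): section is a regular 6-gon, circumradius = √(r²−h²) = √(12²−8.2²) = 8.761 (area = (6/2)·8.761²·sin(360°/6) = 199.43 mm²); Combining (union): the regions partially overlap — summed areas 758.36 mm² minus the doubly-counted overlap 177.88 mm² gives 580.47 mm² — area = 580.47 mm²; (rotated 85° about Z; rotation is an isometry so areas/perimeters/island counts are preserved). Overall, the cross-section is a single solid region. Net area = 580.47 mm².

580.47 mm²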